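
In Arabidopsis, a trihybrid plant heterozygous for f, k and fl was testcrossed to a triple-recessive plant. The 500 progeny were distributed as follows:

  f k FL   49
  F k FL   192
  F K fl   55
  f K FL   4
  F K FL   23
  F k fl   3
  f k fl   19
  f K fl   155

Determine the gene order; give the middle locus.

fl

The two most frequent reciprocal classes, f K fl and F k FL, are the parental types, so the F1 was f K fl / F k FL.
The two rarest classes, f K FL and F k fl, are the double crossovers. Comparing them with the parentals, only the fl allele has switched, so fl is the middle locus and the order is k – fl – f.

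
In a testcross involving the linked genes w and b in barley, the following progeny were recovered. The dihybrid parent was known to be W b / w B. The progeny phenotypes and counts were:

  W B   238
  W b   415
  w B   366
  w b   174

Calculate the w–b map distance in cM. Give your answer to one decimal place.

The recombinant classes are W B and w b: 238 + 174 = 412.
Recombination frequency = 412/1193 = 0.3453 ≈ 34.5%, i.e. 34.5 cM.

34.5 cM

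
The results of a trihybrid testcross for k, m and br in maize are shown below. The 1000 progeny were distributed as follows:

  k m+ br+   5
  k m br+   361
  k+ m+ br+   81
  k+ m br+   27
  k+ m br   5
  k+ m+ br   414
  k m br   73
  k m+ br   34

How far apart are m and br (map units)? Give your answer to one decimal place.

The two most frequent reciprocal classes, k+ m+ br and k m br+, are the parental types, so the F1 was k+ m+ br / k m br+.
The two rarest classes, k+ m br and k m+ br+, are the double crossovers. Comparing them with the parentals, only the m allele has switched, so m is the middle locus and the order is k – m – br.
Crossovers in the m–br interval produce the single-crossover classes k+ m+ br+ and k m br (81 + 73 = 154) plus the double crossovers (10).
RF(m–br) = (154 + 10) / 1000 = 164/1000 = 0.1640 → 16.4 map units.

16.4 map units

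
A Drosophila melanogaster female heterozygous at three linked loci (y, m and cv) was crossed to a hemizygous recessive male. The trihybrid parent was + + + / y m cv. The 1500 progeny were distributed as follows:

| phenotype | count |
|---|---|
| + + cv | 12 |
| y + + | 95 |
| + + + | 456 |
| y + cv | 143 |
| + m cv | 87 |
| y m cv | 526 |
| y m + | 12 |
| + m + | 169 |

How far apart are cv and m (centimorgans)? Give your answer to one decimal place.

The two rarest classes, + + cv and y m +, are the double crossovers. Comparing them with the parentals, only the cv allele has switched, so cv is the middle locus and the order is m – cv – y.
Crossovers in the m–cv interval produce the single-crossover classes + m + and y + cv (169 + 143 = 312) plus the double crossovers (24).
RF(m–cv) = (312 + 24) / 1500 = 336/1500 = 0.2240 → 22.4 centimorgans.

22.4 centimorgans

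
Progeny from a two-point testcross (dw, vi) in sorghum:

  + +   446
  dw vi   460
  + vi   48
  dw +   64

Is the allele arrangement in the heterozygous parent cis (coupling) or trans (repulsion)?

cis

The two most frequent classes are + + (446) and dw vi (460); these are the parental (non-recombinant) types.
So the F1 carried + + on one chromosome and dw vi on the other — the recessive alleles are on the same chromosome (cis / coupling).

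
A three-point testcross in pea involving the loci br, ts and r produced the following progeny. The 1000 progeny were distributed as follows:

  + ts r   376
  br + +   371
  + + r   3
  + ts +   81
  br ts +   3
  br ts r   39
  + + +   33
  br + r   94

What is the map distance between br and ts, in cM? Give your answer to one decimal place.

The two most frequent reciprocal classes, + ts r and br + +, are the parental types, so the F1 was + ts r / br + +.
The two rarest classes, + + r and br ts +, are the double crossovers. Comparing them with the parentals, only the ts allele has switched, so ts is the middle locus and the order is r – ts – br.
Crossovers in the ts–br interval produce the single-crossover classes br ts r and + + + (39 + 33 = 72) plus the double crossovers (6).
RF(ts–br) = (72 + 6) / 1000 = 78/1000 = 0.0780 → 7.8 cM.

7.8 cM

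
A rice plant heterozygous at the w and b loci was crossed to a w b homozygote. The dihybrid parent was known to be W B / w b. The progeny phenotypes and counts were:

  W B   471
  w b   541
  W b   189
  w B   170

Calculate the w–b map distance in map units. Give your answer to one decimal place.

The recombinant classes are W b and w B: 189 + 170 = 359.
Recombination frequency = 359/1371 = 0.2619 ≈ 26.2%, i.e. 26.2 map units.

26.2 map units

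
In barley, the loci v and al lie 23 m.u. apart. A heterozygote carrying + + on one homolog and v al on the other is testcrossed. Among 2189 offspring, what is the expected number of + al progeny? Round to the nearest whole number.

A map distance of 23 m.u. corresponds to a recombination frequency of 0.230.
The F1 is + + / v al, so + al is a recombinant gamete class with expected frequency r/2 = 0.230/2 = 0.1150.
Expected number = 0.1150 × 2189 = 251.74 ≈ 252.

252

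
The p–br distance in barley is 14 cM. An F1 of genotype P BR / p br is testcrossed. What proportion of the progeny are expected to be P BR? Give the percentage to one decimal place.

A map distance of 14 cM corresponds to a recombination frequency of 0.140.
The F1 is P BR / p br, so P BR is a parental gamete class with expected frequency (1 − r)/2 = 0.860/2 = 0.4300.
That is 0.4300 = 43.0% of the progeny.

43.0%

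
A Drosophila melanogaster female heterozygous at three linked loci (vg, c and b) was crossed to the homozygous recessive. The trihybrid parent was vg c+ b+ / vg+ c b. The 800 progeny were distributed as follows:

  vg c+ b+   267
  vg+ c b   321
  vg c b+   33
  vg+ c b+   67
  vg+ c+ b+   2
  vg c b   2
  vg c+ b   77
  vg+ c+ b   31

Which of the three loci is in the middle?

vg

The two rarest classes, vg+ c+ b+ and vg c b, are the double crossovers. Comparing them with the parentals, only the vg allele has switched, so vg is the middle locus and the order is b – vg – c.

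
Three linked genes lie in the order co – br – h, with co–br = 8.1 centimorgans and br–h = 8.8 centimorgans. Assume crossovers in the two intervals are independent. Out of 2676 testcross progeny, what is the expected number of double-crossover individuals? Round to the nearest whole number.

19

Map distances give recombination frequencies of 0.081 and 0.088 for the two intervals.
With no interference, expected double-crossover frequency = 0.081 × 0.088 = 0.00713.
Expected number = 0.00713 × 2676 = 19.07 ≈ 19.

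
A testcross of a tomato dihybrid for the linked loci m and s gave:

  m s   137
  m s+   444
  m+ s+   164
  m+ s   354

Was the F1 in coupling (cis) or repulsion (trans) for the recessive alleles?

trans

The two most frequent classes are m+ s (354) and m s+ (444); these are the parental (non-recombinant) types.
So the F1 carried m+ s on one chromosome and m s+ on the other — the recessive alleles are on opposite chromosomes (trans / repulsion).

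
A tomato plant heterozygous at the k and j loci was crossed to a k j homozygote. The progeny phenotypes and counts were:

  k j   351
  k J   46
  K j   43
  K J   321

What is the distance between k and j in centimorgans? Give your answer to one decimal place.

11.7 centimorgans

The two most frequent classes, K J (321) and k j (351), are the parental types, so the F1 was K J / k j.
The recombinant classes are K j and k J: 43 + 46 = 89.
Recombination frequency = 89/761 = 0.1170 ≈ 11.7%, i.e. 11.7 centimorgans.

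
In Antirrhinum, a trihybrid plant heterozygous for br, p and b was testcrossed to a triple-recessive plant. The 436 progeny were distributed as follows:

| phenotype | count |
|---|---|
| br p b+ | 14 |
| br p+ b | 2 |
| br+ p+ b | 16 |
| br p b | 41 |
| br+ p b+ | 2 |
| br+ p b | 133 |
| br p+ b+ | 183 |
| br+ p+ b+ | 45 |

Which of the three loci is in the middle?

b

The two most frequent reciprocal classes, br p+ b+ and br+ p b, are the parental types, so the F1 was br p+ b+ / br+ p b.
The two rarest classes, br p+ b and br+ p b+, are the double crossovers. Comparing them with the parentals, only the b allele has switched, so b is the middle locus and the order is p – b – br.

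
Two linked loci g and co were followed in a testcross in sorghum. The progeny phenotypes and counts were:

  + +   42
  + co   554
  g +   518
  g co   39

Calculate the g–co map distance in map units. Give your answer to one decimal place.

The two most frequent classes, + co (554) and g + (518), are the parental types, so the F1 was + co / g +.
The recombinant classes are + + and g co: 42 + 39 = 81.
Recombination frequency = 81/1153 = 0.0703 ≈ 7.0%, i.e. 7.0 map units.

7.0 map units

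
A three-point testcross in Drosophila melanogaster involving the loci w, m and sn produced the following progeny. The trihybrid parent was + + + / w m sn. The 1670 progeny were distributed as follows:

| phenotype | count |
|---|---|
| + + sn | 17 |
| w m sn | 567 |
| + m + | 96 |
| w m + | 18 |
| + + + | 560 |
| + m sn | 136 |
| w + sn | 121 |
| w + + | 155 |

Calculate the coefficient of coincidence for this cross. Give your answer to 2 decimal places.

0.71

The two rarest classes, + + sn and w m +, are the double crossovers. Comparing them with the parentals, only the sn allele has switched, so sn is the middle locus and the order is m – sn – w.
m–sn: (217 + 35)/1670 = 0.1509; sn–w: (291 + 35)/1670 = 0.1952.
Expected DCO frequency = 0.1509 × 0.1952 ≈ 0.02946; observed = 35/1670 ≈ 0.02096.
Coefficient of coincidence = 0.02096/0.02946 ≈ 0.71.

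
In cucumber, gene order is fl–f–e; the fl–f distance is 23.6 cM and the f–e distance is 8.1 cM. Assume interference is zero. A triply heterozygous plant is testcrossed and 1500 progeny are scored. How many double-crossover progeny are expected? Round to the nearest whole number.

29

Map distances give recombination frequencies of 0.236 and 0.081 for the two intervals.
With no interference, expected double-crossover frequency = 0.236 × 0.081 = 0.01912.
Expected number = 0.01912 × 1500 = 28.67 ≈ 29.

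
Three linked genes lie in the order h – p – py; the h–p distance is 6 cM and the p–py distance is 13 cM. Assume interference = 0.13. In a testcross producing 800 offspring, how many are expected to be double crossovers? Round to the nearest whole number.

Map distances give recombination frequencies of 0.060 and 0.130 for the two intervals.
With interference 0.13 (so coincidence = 0.87), expected double-crossover frequency = 0.060 × 0.130 × 0.87 = 0.00679.
Expected number = 0.00679 × 800 = 5.43 ≈ 5.

5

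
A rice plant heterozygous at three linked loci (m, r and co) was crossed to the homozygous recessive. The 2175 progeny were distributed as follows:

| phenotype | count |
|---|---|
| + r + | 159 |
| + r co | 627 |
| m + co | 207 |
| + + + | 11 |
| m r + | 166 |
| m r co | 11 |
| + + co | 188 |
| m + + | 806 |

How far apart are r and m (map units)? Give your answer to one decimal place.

17.3 map units

The two most frequent reciprocal classes, m + + and + r co, are the parental types, so the F1 was m + + / + r co.
The two rarest classes, + + + and m r co, are the double crossovers. Comparing them with the parentals, only the m allele has switched, so m is the middle locus and the order is co – m – r.
Crossovers in the m–r interval produce the single-crossover classes m r + and + + co (166 + 188 = 354) plus the double crossovers (22).
RF(m–r) = (354 + 22) / 2175 = 376/2175 = 0.1729 → 17.3 map units.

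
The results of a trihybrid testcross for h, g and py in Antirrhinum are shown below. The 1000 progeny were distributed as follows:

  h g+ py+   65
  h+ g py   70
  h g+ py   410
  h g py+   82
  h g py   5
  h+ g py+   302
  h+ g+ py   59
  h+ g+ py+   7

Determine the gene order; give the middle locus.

g

The two most frequent reciprocal classes, h+ g py+ and h g+ py, are the parental types, so the F1 was h+ g py+ / h g+ py.
The two rarest classes, h+ g+ py+ and h g py, are the double crossovers. Comparing them with the parentals, only the g allele has switched, so g is the middle locus and the order is h – g – py.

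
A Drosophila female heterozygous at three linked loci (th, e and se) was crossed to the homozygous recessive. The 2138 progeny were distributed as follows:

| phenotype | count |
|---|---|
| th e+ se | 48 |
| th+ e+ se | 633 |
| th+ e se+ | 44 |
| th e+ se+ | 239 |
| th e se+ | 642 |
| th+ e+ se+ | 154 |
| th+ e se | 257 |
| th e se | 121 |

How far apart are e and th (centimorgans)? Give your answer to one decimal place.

27.5 centimorgans

The two most frequent reciprocal classes, th+ e+ se and th e se+, are the parental types, so the F1 was th+ e+ se / th e se+.
The two rarest classes, th e+ se and th+ e se+, are the double crossovers. Comparing them with the parentals, only the th allele has switched, so th is the middle locus and the order is e – th – se.
Crossovers in the e–th interval produce the single-crossover classes th+ e se and th e+ se+ (257 + 239 = 496) plus the double crossovers (92).
RF(e–th) = (496 + 92) / 2138 = 588/2138 = 0.2750 → 27.5 centimorgans.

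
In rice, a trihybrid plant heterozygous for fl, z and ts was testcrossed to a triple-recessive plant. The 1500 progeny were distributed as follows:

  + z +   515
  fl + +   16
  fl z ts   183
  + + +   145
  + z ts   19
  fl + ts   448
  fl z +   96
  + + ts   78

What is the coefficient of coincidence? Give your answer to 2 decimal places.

The two most frequent reciprocal classes, + z + and fl + ts, are the parental types, so the F1 was + z + / fl + ts.
The two rarest classes, + z ts and fl + +, are the double crossovers. Comparing them with the parentals, only the ts allele has switched, so ts is the middle locus and the order is z – ts – fl.
z–ts: (328 + 35)/1500 = 0.2420; ts–fl: (174 + 35)/1500 = 0.1393.
Expected DCO frequency = 0.2420 × 0.1393 ≈ 0.03371; observed = 35/1500 ≈ 0.02333.
Coefficient of coincidence = 0.02333/0.03371 ≈ 0.69.

0.69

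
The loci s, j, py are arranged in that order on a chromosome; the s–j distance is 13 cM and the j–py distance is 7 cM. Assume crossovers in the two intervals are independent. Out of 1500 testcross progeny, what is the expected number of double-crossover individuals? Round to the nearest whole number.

Map distances give recombination frequencies of 0.130 and 0.070 for the two intervals.
With no interference, expected double-crossover frequency = 0.130 × 0.070 = 0.00910.
Expected number = 0.00910 × 1500 = 13.65 ≈ 14.

14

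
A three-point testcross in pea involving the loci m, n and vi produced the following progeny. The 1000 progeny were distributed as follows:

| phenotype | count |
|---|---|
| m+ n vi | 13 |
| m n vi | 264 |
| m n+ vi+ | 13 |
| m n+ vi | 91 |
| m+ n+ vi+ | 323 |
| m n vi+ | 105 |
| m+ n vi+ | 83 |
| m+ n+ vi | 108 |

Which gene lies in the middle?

m

The two most frequent reciprocal classes, m+ n+ vi+ and m n vi, are the parental types, so the F1 was m+ n+ vi+ / m n vi.
The two rarest classes, m n+ vi+ and m+ n vi, are the double crossovers. Comparing them with the parentals, only the m allele has switched, so m is the middle locus and the order is n – m – vi.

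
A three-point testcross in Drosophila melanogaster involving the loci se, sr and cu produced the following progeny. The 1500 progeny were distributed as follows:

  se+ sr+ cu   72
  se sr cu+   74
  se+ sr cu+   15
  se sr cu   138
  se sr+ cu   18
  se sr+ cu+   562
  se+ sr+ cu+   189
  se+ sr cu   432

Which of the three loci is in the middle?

cu

The two most frequent reciprocal classes, se sr+ cu+ and se+ sr cu, are the parental types, so the F1 was se sr+ cu+ / se+ sr cu.
The two rarest classes, se sr+ cu and se+ sr cu+, are the double crossovers. Comparing them with the parentals, only the cu allele has switched, so cu is the middle locus and the order is sr – cu – se.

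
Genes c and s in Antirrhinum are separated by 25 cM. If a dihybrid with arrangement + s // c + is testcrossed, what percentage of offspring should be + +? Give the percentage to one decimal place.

A map distance of 25 cM corresponds to a recombination frequency of 0.250.
The F1 is + s / c +, so + + is a recombinant gamete class with expected frequency r/2 = 0.250/2 = 0.1250.
That is 0.1250 = 12.5% of the progeny.

12.5%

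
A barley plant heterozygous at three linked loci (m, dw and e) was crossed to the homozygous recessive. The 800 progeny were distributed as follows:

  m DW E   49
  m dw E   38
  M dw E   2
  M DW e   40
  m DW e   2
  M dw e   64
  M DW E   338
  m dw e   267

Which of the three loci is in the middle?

The two most frequent reciprocal classes, M DW E and m dw e, are the parental types, so the F1 was M DW E / m dw e.
The two rarest classes, M dw E and m DW e, are the double crossovers. Comparing them with the parentals, only the dw allele has switched, so dw is the middle locus and the order is e – dw – m.

dw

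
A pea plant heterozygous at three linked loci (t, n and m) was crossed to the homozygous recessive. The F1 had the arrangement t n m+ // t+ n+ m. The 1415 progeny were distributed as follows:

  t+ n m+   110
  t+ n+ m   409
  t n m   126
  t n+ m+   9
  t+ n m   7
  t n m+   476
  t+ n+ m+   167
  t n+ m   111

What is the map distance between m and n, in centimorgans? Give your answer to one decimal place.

The two rarest classes, t n+ m+ and t+ n m, are the double crossovers. Comparing them with the parentals, only the n allele has switched, so n is the middle locus and the order is t – n – m.
Crossovers in the n–m interval produce the single-crossover classes t n m and t+ n+ m+ (126 + 167 = 293) plus the double crossovers (16).
RF(n–m) = (293 + 16) / 1415 = 309/1415 = 0.2184 → 21.8 centimorgans.

21.8 centimorgans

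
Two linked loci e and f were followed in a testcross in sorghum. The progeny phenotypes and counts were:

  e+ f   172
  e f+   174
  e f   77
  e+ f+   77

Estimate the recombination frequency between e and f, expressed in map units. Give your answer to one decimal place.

The two most frequent classes, e+ f (172) and e f+ (174), are the parental types, so the F1 was e+ f / e f+.
The recombinant classes are e+ f+ and e f: 77 + 77 = 154.
Recombination frequency = 154/500 = 0.3080 ≈ 30.8%, i.e. 30.8 map units.

30.8 map units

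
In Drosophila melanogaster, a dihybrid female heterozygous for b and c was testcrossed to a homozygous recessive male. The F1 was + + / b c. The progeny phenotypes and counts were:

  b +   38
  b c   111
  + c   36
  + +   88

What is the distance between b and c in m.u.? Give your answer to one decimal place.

The recombinant classes are + c and b +: 36 + 38 = 74.
Recombination frequency = 74/273 = 0.2711 ≈ 27.1%, i.e. 27.1 m.u.

27.1 m.u.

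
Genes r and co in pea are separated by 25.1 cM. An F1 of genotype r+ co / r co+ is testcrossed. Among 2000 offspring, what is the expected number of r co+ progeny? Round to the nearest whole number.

A map distance of 25.1 cM corresponds to a recombination frequency of 0.251.
The F1 is r+ co / r co+, so r co+ is a parental gamete class with expected frequency (1 − r)/2 = 0.749/2 = 0.3745.
Expected number = 0.3745 × 2000 = 749.00 ≈ 749.

749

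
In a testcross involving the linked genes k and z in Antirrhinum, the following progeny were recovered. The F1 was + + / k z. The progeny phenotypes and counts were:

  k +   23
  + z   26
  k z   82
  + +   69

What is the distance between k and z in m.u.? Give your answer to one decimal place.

24.5 m.u.

The recombinant classes are + z and k +: 26 + 23 = 49.
Recombination frequency = 49/200 = 0.2450 ≈ 24.5%, i.e. 24.5 m.u.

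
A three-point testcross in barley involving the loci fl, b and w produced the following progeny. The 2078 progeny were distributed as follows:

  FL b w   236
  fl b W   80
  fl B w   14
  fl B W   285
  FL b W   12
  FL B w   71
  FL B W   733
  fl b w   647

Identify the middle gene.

The two most frequent reciprocal classes, fl b w and FL B W, are the parental types, so the F1 was fl b w / FL B W.
The two rarest classes, fl B w and FL b W, are the double crossovers. Comparing them with the parentals, only the b allele has switched, so b is the middle locus and the order is fl – b – w.

b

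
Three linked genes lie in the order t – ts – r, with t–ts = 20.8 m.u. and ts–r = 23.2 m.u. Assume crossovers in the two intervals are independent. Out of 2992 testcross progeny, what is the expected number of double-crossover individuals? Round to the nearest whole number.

Map distances give recombination frequencies of 0.208 and 0.232 for the two intervals.
With no interference, expected double-crossover frequency = 0.208 × 0.232 = 0.04826.
Expected number = 0.04826 × 2992 = 144.38 ≈ 144.

144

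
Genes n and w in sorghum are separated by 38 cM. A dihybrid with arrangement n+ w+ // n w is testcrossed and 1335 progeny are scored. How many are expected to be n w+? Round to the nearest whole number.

A map distance of 38 cM corresponds to a recombination frequency of 0.380.
The F1 is n+ w+ / n w, so n w+ is a recombinant gamete class with expected frequency r/2 = 0.380/2 = 0.1900.
Expected number = 0.1900 × 1335 = 253.65 ≈ 254.

254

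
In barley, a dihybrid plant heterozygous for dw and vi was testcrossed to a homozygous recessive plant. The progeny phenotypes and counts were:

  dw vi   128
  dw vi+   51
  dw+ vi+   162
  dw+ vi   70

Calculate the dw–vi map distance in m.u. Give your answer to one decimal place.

The two most frequent classes, dw+ vi+ (162) and dw vi (128), are the parental types, so the F1 was dw+ vi+ / dw vi.
The recombinant classes are dw+ vi and dw vi+: 70 + 51 = 121.
Recombination frequency = 121/411 = 0.2944 ≈ 29.4%, i.e. 29.4 m.u.

29.4 m.u.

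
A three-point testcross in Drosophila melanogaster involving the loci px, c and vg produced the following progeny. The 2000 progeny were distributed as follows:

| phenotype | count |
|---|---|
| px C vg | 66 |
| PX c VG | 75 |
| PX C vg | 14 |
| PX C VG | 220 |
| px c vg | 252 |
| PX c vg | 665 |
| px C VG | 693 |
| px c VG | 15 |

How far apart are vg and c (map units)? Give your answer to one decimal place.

The two most frequent reciprocal classes, PX c vg and px C VG, are the parental types, so the F1 was PX c vg / px C VG.
The two rarest classes, PX C vg and px c VG, are the double crossovers. Comparing them with the parentals, only the c allele has switched, so c is the middle locus and the order is vg – c – px.
Crossovers in the vg–c interval produce the single-crossover classes PX c VG and px C vg (75 + 66 = 141) plus the double crossovers (29).
RF(vg–c) = (141 + 29) / 2000 = 170/2000 = 0.0850 → 8.5 map units.

8.5 map units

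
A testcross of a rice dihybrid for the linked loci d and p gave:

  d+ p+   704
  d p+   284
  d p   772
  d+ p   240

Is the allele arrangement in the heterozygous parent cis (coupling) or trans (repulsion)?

The two most frequent classes are d+ p+ (704) and d p (772); these are the parental (non-recombinant) types.
So the F1 carried d+ p+ on one chromosome and d p on the other — the recessive alleles are on the same chromosome (cis / coupling).

cis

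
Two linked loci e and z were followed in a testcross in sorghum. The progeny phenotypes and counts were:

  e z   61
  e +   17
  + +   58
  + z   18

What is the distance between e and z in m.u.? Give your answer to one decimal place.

22.7 m.u.

The two most frequent classes, + + (58) and e z (61), are the parental types, so the F1 was + + / e z.
The recombinant classes are + z and e +: 18 + 17 = 35.
Recombination frequency = 35/154 = 0.2273 ≈ 22.7%, i.e. 22.7 m.u.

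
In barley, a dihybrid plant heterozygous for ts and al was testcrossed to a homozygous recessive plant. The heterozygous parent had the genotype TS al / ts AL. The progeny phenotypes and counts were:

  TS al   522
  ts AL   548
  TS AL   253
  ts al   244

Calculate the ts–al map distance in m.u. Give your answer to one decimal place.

31.7 m.u.

The recombinant classes are TS AL and ts al: 253 + 244 = 497.
Recombination frequency = 497/1567 = 0.3172 ≈ 31.7%, i.e. 31.7 m.u.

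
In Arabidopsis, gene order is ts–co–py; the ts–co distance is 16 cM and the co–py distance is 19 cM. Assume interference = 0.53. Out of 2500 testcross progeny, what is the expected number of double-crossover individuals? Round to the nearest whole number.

Map distances give recombination frequencies of 0.160 and 0.190 for the two intervals.
With interference 0.53 (so coincidence = 0.47), expected double-crossover frequency = 0.160 × 0.190 × 0.47 = 0.01429.
Expected number = 0.01429 × 2500 = 35.72 ≈ 36.

36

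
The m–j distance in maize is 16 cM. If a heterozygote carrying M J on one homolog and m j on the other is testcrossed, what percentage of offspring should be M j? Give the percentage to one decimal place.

A map distance of 16 cM corresponds to a recombination frequency of 0.160.
The F1 is M J / m j, so M j is a recombinant gamete class with expected frequency r/2 = 0.160/2 = 0.0800.
That is 0.0800 = 8.0% of the progeny.

8.0%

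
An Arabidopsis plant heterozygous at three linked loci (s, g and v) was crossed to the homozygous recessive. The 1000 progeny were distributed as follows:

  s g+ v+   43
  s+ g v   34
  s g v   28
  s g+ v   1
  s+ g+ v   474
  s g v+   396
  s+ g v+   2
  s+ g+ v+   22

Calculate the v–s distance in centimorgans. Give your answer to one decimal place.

The two most frequent reciprocal classes, s+ g+ v and s g v+, are the parental types, so the F1 was s+ g+ v / s g v+.
The two rarest classes, s g+ v and s+ g v+, are the double crossovers. Comparing them with the parentals, only the s allele has switched, so s is the middle locus and the order is g – s – v.
Crossovers in the s–v interval produce the single-crossover classes s+ g+ v+ and s g v (22 + 28 = 50) plus the double crossovers (3).
RF(s–v) = (50 + 3) / 1000 = 53/1000 = 0.0530 → 5.3 centimorgans.

5.3 centimorgans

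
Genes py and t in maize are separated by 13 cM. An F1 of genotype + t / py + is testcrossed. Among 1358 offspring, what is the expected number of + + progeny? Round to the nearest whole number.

A map distance of 13 cM corresponds to a recombination frequency of 0.130.
The F1 is + t / py +, so + + is a recombinant gamete class with expected frequency r/2 = 0.130/2 = 0.0650.
Expected number = 0.0650 × 1358 = 88.27 ≈ 88.

88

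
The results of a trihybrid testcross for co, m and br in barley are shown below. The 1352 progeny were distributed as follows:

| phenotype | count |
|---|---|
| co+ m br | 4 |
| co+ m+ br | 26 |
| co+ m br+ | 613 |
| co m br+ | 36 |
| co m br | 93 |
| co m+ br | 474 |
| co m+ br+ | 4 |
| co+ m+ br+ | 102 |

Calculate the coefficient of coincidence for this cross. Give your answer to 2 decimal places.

0.76

The two most frequent reciprocal classes, co m+ br and co+ m br+, are the parental types, so the F1 was co m+ br / co+ m br+.
The two rarest classes, co m+ br+ and co+ m br, are the double crossovers. Comparing them with the parentals, only the br allele has switched, so br is the middle locus and the order is m – br – co.
m–br: (195 + 8)/1352 = 0.1501; br–co: (62 + 8)/1352 = 0.0518.
Expected DCO frequency = 0.1501 × 0.0518 ≈ 0.00778; observed = 8/1352 ≈ 0.00592.
Coefficient of coincidence = 0.00592/0.00778 ≈ 0.76.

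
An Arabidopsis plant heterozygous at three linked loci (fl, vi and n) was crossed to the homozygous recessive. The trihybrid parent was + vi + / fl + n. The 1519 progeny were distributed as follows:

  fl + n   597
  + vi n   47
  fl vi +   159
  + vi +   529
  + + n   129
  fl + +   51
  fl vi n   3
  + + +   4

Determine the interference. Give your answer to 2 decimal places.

0.66

The two rarest classes, + + + and fl vi n, are the double crossovers. Comparing them with the parentals, only the vi allele has switched, so vi is the middle locus and the order is n – vi – fl.
n–vi: (98 + 7)/1519 = 0.0691; vi–fl: (288 + 7)/1519 = 0.1942.
Expected DCO frequency = 0.0691 × 0.1942 ≈ 0.01342; observed = 7/1519 ≈ 0.00461.
Coefficient of coincidence = 0.00461/0.01342 ≈ 0.34; interference = 1 − 0.34 = 0.66.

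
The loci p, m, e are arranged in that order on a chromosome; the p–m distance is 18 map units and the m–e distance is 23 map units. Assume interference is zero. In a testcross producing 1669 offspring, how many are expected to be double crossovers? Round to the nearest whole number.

Map distances give recombination frequencies of 0.180 and 0.230 for the two intervals.
With no interference, expected double-crossover frequency = 0.180 × 0.230 = 0.04140.
Expected number = 0.04140 × 1669 = 69.10 ≈ 69.

69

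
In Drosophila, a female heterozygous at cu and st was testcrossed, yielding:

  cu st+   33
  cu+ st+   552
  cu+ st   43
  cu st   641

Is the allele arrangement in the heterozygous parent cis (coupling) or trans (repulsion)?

cis

The two most frequent classes are cu+ st+ (552) and cu st (641); these are the parental (non-recombinant) types.
So the F1 carried cu+ st+ on one chromosome and cu st on the other — the recessive alleles are on the same chromosome (cis / coupling).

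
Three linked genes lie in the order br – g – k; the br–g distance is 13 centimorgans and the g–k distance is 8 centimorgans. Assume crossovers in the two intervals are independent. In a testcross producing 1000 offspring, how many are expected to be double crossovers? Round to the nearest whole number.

Map distances give recombination frequencies of 0.130 and 0.080 for the two intervals.
With no interference, expected double-crossover frequency = 0.130 × 0.080 = 0.01040.
Expected number = 0.01040 × 1000 = 10.40 ≈ 10.

10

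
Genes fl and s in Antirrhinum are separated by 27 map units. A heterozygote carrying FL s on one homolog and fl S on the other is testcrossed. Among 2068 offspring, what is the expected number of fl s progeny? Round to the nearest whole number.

A map distance of 27 map units corresponds to a recombination frequency of 0.270.
The F1 is FL s / fl S, so fl s is a recombinant gamete class with expected frequency r/2 = 0.270/2 = 0.1350.
Expected number = 0.1350 × 2068 = 279.18 ≈ 279.

279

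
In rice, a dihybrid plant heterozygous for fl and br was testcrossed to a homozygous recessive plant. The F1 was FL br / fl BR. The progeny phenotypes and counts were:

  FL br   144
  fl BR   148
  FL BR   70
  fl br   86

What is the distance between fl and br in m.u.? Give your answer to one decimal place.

The recombinant classes are FL BR and fl br: 70 + 86 = 156.
Recombination frequency = 156/448 = 0.3482 ≈ 34.8%, i.e. 34.8 m.u.

34.8 m.u.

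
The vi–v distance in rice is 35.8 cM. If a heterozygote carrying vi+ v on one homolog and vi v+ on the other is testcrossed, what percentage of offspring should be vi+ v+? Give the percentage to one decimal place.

17.9%

A map distance of 35.8 cM corresponds to a recombination frequency of 0.358.
The F1 is vi+ v / vi v+, so vi+ v+ is a recombinant gamete class with expected frequency r/2 = 0.358/2 = 0.1790.
That is 0.1790 = 17.9% of the progeny.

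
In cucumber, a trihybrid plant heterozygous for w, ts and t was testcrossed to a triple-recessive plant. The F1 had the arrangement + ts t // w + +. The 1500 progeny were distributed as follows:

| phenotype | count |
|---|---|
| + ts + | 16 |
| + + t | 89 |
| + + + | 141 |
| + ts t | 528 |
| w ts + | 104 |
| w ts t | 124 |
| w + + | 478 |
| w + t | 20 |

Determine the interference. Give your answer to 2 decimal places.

0.22

The two rarest classes, + ts + and w + t, are the double crossovers. Comparing them with the parentals, only the t allele has switched, so t is the middle locus and the order is w – t – ts.
w–t: (265 + 36)/1500 = 0.2007; t–ts: (193 + 36)/1500 = 0.1527.
Expected DCO frequency = 0.2007 × 0.1527 ≈ 0.03065; observed = 36/1500 ≈ 0.02400.
Coefficient of coincidence = 0.02400/0.03065 ≈ 0.78; interference = 1 − 0.78 = 0.22.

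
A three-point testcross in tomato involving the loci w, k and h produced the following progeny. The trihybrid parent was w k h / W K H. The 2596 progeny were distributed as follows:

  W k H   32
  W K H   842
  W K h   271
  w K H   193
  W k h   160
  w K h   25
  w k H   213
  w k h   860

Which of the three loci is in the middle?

k

The two rarest classes, w K h and W k H, are the double crossovers. Comparing them with the parentals, only the k allele has switched, so k is the middle locus and the order is h – k – w.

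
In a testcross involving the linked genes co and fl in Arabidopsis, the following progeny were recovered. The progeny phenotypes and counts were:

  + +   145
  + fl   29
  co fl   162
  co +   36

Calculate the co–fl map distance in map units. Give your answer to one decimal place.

The two most frequent classes, + + (145) and co fl (162), are the parental types, so the F1 was + + / co fl.
The recombinant classes are + fl and co +: 29 + 36 = 65.
Recombination frequency = 65/372 = 0.1747 ≈ 17.5%, i.e. 17.5 map units.

17.5 map units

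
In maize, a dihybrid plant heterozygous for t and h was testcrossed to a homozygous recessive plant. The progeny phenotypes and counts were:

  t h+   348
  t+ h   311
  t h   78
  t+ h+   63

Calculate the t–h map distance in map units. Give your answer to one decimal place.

The two most frequent classes, t+ h (311) and t h+ (348), are the parental types, so the F1 was t+ h / t h+.
The recombinant classes are t+ h+ and t h: 63 + 78 = 141.
Recombination frequency = 141/800 = 0.1762 ≈ 17.6%, i.e. 17.6 map units.

17.6 map units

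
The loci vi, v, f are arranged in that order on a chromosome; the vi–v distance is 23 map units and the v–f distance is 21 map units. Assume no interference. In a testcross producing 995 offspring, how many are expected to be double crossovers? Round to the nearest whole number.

Map distances give recombination frequencies of 0.230 and 0.210 for the two intervals.
With no interference, expected double-crossover frequency = 0.230 × 0.210 = 0.04830.
Expected number = 0.04830 × 995 = 48.06 ≈ 48.

48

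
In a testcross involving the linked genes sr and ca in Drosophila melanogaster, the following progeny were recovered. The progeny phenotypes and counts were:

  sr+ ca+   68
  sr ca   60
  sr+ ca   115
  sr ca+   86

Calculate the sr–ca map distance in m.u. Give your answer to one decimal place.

38.9 m.u.

The two most frequent classes, sr+ ca (115) and sr ca+ (86), are the parental types, so the F1 was sr+ ca / sr ca+.
The recombinant classes are sr+ ca+ and sr ca: 68 + 60 = 128.
Recombination frequency = 128/329 = 0.3891 ≈ 38.9%, i.e. 38.9 m.u.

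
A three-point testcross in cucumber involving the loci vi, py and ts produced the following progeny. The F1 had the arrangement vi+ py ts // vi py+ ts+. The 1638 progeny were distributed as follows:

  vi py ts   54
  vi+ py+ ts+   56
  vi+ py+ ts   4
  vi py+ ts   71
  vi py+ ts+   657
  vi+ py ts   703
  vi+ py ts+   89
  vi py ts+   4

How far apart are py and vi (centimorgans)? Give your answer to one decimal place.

The two rarest classes, vi+ py+ ts and vi py ts+, are the double crossovers. Comparing them with the parentals, only the py allele has switched, so py is the middle locus and the order is vi – py – ts.
Crossovers in the vi–py interval produce the single-crossover classes vi py ts and vi+ py+ ts+ (54 + 56 = 110) plus the double crossovers (8).
RF(vi–py) = (110 + 8) / 1638 = 118/1638 = 0.0720 → 7.2 centimorgans.

7.2 centimorgans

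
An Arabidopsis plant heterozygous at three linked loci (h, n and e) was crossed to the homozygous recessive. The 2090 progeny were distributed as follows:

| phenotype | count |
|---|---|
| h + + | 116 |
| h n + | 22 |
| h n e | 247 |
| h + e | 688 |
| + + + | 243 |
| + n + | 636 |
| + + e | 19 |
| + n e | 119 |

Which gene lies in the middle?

h

The two most frequent reciprocal classes, + n + and h + e, are the parental types, so the F1 was + n + / h + e.
The two rarest classes, h n + and + + e, are the double crossovers. Comparing them with the parentals, only the h allele has switched, so h is the middle locus and the order is n – h – e.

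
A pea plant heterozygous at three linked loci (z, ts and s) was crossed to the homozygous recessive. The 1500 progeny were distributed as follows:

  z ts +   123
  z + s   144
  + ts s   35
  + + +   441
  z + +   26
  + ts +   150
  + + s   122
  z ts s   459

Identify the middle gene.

z

The two most frequent reciprocal classes, + + + and z ts s, are the parental types, so the F1 was + + + / z ts s.
The two rarest classes, z + + and + ts s, are the double crossovers. Comparing them with the parentals, only the z allele has switched, so z is the middle locus and the order is ts – z – s.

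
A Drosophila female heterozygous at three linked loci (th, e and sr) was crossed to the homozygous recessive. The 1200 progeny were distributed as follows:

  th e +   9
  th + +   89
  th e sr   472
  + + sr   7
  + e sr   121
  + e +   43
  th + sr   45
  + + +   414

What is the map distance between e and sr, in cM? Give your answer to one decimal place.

The two most frequent reciprocal classes, th e sr and + + +, are the parental types, so the F1 was th e sr / + + +.
The two rarest classes, th e + and + + sr, are the double crossovers. Comparing them with the parentals, only the sr allele has switched, so sr is the middle locus and the order is th – sr – e.
Crossovers in the sr–e interval produce the single-crossover classes th + sr and + e + (45 + 43 = 88) plus the double crossovers (16).
RF(sr–e) = (88 + 16) / 1200 = 104/1200 = 0.0867 → 8.7 cM.

8.7 cM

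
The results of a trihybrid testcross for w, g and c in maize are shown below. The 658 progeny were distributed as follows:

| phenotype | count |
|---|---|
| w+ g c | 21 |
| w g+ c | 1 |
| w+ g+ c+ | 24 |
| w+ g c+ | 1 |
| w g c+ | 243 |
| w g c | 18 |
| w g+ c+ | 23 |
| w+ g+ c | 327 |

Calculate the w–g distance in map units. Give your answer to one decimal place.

7.0 map units

The two most frequent reciprocal classes, w+ g+ c and w g c+, are the parental types, so the F1 was w+ g+ c / w g c+.
The two rarest classes, w g+ c and w+ g c+, are the double crossovers. Comparing them with the parentals, only the w allele has switched, so w is the middle locus and the order is c – w – g.
Crossovers in the w–g interval produce the single-crossover classes w+ g c and w g+ c+ (21 + 23 = 44) plus the double crossovers (2).
RF(w–g) = (44 + 2) / 658 = 46/658 = 0.0699 → 7.0 map units.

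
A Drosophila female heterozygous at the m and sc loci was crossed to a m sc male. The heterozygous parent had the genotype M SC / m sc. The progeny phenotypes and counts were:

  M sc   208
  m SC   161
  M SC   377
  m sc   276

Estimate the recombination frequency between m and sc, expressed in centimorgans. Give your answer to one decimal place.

The recombinant classes are M sc and m SC: 208 + 161 = 369.
Recombination frequency = 369/1022 = 0.3611 ≈ 36.1%, i.e. 36.1 centimorgans.

36.1 centimorgans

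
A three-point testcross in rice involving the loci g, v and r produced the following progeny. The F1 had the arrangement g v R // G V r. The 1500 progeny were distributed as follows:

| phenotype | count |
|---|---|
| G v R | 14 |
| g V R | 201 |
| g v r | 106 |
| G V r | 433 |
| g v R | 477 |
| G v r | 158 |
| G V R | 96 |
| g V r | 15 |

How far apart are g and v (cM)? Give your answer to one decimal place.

25.9 cM

The two rarest classes, G v R and g V r, are the double crossovers. Comparing them with the parentals, only the g allele has switched, so g is the middle locus and the order is r – g – v.
Crossovers in the g–v interval produce the single-crossover classes g V R and G v r (201 + 158 = 359) plus the double crossovers (29).
RF(g–v) = (359 + 29) / 1500 = 388/1500 = 0.2587 → 25.9 cM.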